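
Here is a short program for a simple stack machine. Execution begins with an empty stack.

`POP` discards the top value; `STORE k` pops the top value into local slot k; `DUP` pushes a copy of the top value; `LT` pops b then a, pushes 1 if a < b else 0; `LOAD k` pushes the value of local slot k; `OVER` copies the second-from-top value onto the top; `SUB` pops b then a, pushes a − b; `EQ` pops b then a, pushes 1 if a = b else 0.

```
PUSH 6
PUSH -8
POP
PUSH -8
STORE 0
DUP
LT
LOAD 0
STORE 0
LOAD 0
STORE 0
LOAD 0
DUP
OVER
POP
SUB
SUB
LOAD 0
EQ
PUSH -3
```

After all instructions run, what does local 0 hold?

-8

PUSH 6   [6]
PUSH -8  [6, -8]
POP      [6]
PUSH -8  [6, -8]
STORE 0  [6]
DUP      [6, 6]
LT       [0]
LOAD 0   [0, -8]
STORE 0  [0]
LOAD 0   [0, -8]
STORE 0  [0]
LOAD 0   [0, -8]
DUP      [0, -8, -8]
OVER     [0, -8, -8, -8]
POP      [0, -8, -8]
SUB      [0, 0]
SUB      [0]
LOAD 0   [0, -8]
EQ       [0]
PUSH -3  [0, -3]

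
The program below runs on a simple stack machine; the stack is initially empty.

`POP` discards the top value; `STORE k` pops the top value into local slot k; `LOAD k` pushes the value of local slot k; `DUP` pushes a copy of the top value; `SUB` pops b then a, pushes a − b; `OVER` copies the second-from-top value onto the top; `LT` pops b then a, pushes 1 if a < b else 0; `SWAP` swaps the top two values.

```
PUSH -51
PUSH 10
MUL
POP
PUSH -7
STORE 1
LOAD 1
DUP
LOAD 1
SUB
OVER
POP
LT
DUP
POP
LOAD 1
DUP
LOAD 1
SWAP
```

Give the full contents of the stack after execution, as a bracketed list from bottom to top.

[1, -7, -7, -7]

PUSH -51 : [-51]
PUSH 10  : [-51, 10]
MUL      : [-510]
POP      : []
PUSH -7  : [-7]
STORE 1  : []
LOAD 1   : [-7]
DUP      : [-7, -7]
LOAD 1   : [-7, -7, -7]
SUB      : [-7, 0]
OVER     : [-7, 0, -7]
POP      : [-7, 0]
LT       : [1]
DUP      : [1, 1]
POP      : [1]
LOAD 1   : [1, -7]
DUP      : [1, -7, -7]
LOAD 1   : [1, -7, -7, -7]
SWAP     : [1, -7, -7, -7]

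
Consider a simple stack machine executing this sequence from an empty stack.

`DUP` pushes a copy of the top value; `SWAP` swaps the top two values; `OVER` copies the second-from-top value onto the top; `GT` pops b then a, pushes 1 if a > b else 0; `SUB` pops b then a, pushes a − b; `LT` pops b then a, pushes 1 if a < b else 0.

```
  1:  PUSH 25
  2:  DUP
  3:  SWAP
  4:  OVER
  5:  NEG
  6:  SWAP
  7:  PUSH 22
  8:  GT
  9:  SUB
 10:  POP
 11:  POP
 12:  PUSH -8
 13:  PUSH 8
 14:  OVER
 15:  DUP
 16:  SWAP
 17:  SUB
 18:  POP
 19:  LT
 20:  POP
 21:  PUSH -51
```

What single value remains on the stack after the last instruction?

-51

PUSH 25  → 25
DUP      → 25 25
SWAP     → 25 25
OVER     → 25 25 25
NEG      → 25 25 -25
SWAP     → 25 -25 25
PUSH 22  → 25 -25 25 22
GT       → 25 -25 1
SUB      → 25 -26
POP      → 25
POP      → (empty)
PUSH -8  → -8
PUSH 8   → -8 8
OVER     → -8 8 -8
DUP      → -8 8 -8 -8
SWAP     → -8 8 -8 -8
SUB      → -8 8 0
POP      → -8 8
LT       → 1
POP      → (empty)
PUSH -51 → -51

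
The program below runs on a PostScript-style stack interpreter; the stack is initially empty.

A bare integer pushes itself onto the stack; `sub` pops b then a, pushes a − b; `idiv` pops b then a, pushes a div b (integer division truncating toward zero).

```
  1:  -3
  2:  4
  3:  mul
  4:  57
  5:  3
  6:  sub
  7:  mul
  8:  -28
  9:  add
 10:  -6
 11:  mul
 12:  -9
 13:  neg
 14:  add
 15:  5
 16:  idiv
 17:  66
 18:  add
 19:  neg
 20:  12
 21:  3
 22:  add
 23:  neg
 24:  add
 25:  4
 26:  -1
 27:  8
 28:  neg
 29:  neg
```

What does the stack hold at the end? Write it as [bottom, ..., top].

[-894, 4, -1, 8]

-3   -> [-3]
4    -> [-3, 4]
mul  -> [-12]
57   -> [-12, 57]
3    -> [-12, 57, 3]
sub  -> [-12, 54]
mul  -> [-648]
-28  -> [-648, -28]
add  -> [-676]
-6   -> [-676, -6]
mul  -> [4056]
-9   -> [4056, -9]
neg  -> [4056, 9]
add  -> [4065]
5    -> [4065, 5]
idiv -> [813]
66   -> [813, 66]
add  -> [879]
neg  -> [-879]
12   -> [-879, 12]
3    -> [-879, 12, 3]
add  -> [-879, 15]
neg  -> [-879, -15]
add  -> [-894]
4    -> [-894, 4]
-1   -> [-894, 4, -1]
8    -> [-894, 4, -1, 8]
neg  -> [-894, 4, -1, -8]
neg  -> [-894, 4, -1, 8]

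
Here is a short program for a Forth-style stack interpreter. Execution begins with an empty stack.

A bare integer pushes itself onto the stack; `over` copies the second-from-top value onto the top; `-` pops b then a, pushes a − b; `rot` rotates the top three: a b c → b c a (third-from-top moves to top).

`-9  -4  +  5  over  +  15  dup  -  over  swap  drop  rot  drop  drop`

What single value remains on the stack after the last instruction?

-8

-9   : [-9]
-4   : [-9, -4]
+    : [-13]
5    : [-13, 5]
over : [-13, 5, -13]
+    : [-13, -8]
15   : [-13, -8, 15]
dup  : [-13, -8, 15, 15]
-    : [-13, -8, 0]
over : [-13, -8, 0, -8]
swap : [-13, -8, -8, 0]
drop : [-13, -8, -8]
rot  : [-8, -8, -13]
drop : [-8, -8]
drop : [-8]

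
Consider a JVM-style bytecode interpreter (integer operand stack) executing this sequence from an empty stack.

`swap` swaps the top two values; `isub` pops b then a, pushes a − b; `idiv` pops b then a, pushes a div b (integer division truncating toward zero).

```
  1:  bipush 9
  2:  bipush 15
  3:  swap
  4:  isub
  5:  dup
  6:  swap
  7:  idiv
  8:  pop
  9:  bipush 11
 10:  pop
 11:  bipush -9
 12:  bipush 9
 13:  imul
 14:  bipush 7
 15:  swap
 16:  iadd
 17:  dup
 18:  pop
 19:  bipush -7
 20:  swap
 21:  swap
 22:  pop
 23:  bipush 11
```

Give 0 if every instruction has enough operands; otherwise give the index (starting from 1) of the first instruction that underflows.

bipush 9  → [9]
bipush 15 → [9, 15]
swap      → [15, 9]
isub      → [6]
dup       → [6, 6]
swap      → [6, 6]
idiv      → [1]
pop       → []
bipush 11 → [11]
pop       → []
bipush -9 → [-9]
bipush 9  → [-9, 9]
imul      → [-81]
bipush 7  → [-81, 7]
swap      → [7, -81]
iadd      → [-74]
dup       → [-74, -74]
pop       → [-74]
bipush -7 → [-74, -7]
swap      → [-7, -74]
swap      → [-74, -7]
pop       → [-74]
bipush 11 → [-74, 11]

0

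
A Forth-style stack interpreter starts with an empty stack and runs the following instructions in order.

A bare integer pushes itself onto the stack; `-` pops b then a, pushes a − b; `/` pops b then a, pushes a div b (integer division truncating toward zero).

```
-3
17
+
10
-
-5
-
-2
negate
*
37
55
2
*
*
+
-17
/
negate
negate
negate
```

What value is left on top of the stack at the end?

-3      [-3]
17      [-3, 17]
+       [14]
10      [14, 10]
-       [4]
-5      [4, -5]
-       [9]
-2      [9, -2]
negate  [9, 2]
*       [18]
37      [18, 37]
55      [18, 37, 55]
2       [18, 37, 55, 2]
*       [18, 37, 110]
*       [18, 4070]
+       [4088]
-17     [4088, -17]
/       [-240]
negate  [240]
negate  [-240]
negate  [240]

240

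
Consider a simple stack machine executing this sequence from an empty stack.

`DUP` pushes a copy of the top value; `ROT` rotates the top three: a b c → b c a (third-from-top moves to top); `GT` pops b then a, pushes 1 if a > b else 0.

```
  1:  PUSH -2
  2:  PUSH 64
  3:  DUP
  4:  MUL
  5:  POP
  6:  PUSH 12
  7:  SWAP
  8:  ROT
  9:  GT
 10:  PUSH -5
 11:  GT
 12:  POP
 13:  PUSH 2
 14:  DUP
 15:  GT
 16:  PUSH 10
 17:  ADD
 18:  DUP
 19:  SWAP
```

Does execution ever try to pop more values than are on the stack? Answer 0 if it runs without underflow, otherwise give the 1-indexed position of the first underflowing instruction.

PUSH -2  [-2]
PUSH 64  [-2, 64]
DUP      [-2, 64, 64]
MUL      [-2, 4096]
POP      [-2]
PUSH 12  [-2, 12]
SWAP     [12, -2]
ROT  — needs 3 operands, stack has 2 → underflow

8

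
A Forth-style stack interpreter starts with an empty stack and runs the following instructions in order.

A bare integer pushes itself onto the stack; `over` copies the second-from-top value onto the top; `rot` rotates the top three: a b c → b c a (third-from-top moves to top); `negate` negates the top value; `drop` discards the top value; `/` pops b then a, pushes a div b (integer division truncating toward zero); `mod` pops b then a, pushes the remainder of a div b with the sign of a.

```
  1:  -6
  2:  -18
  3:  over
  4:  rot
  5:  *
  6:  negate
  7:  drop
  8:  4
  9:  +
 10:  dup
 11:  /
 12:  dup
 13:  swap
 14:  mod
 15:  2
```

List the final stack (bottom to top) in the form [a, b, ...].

[0, 2]

-6     : [-6]
-18    : [-6, -18]
over   : [-6, -18, -6]
rot    : [-18, -6, -6]
*      : [-18, 36]
negate : [-18, -36]
drop   : [-18]
4      : [-18, 4]
+      : [-14]
dup    : [-14, -14]
/      : [1]
dup    : [1, 1]
swap   : [1, 1]
mod    : [0]
2      : [0, 2]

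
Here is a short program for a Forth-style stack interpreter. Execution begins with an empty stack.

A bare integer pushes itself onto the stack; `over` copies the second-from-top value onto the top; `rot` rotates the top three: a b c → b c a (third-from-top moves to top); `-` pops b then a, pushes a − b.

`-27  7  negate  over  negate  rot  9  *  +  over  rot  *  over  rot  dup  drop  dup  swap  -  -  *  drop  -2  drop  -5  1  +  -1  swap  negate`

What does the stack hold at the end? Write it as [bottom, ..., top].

[-1, 4]

-27     -27
7       -27 7
negate  -27 -7
over    -27 -7 -27
negate  -27 -7 27
rot     -7 27 -27
9       -7 27 -27 9
*       -7 27 -243
+       -7 -216
over    -7 -216 -7
rot     -216 -7 -7
*       -216 49
over    -216 49 -216
rot     49 -216 -216
dup     49 -216 -216 -216
drop    49 -216 -216
dup     49 -216 -216 -216
swap    49 -216 -216 -216
-       49 -216 0
-       49 -216
*       -10584
drop    (empty)
-2      -2
drop    (empty)
-5      -5
1       -5 1
+       -4
-1      -4 -1
swap    -1 -4
negate  -1 4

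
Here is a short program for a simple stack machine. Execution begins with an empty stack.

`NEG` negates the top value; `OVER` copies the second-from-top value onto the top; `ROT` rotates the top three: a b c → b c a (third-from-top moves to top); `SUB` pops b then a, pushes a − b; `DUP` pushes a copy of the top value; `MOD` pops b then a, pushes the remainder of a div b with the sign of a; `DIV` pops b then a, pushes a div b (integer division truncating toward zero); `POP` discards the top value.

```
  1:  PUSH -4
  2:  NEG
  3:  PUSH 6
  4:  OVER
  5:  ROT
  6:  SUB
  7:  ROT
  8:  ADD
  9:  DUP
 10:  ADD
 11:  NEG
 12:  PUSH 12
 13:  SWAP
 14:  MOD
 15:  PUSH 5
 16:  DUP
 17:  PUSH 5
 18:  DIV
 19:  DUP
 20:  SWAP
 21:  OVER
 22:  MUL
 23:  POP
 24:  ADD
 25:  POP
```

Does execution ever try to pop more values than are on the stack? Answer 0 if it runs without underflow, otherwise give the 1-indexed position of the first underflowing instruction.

PUSH -4  -4
NEG      4
PUSH 6   4 6
OVER     4 6 4
ROT      6 4 4
SUB      6 0
ROT  — needs 3 operands, stack has 2 → underflow

7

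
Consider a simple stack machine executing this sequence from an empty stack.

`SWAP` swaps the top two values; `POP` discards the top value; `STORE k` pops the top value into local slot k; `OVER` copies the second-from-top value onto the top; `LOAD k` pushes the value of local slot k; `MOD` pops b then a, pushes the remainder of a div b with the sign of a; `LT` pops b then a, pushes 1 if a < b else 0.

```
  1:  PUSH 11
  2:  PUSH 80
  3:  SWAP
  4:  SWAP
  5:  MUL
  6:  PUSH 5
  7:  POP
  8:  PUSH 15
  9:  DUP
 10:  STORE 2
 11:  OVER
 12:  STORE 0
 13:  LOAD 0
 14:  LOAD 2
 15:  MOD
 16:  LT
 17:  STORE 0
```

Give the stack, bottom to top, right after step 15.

PUSH 11 -> 11
PUSH 80 -> 11 80
SWAP    -> 80 11
SWAP    -> 11 80
MUL     -> 880
PUSH 5  -> 880 5
POP     -> 880
PUSH 15 -> 880 15
DUP     -> 880 15 15
STORE 2 -> 880 15
OVER    -> 880 15 880
STORE 0 -> 880 15
LOAD 0  -> 880 15 880
LOAD 2  -> 880 15 880 15
MOD     -> 880 15 10

[880, 15, 10]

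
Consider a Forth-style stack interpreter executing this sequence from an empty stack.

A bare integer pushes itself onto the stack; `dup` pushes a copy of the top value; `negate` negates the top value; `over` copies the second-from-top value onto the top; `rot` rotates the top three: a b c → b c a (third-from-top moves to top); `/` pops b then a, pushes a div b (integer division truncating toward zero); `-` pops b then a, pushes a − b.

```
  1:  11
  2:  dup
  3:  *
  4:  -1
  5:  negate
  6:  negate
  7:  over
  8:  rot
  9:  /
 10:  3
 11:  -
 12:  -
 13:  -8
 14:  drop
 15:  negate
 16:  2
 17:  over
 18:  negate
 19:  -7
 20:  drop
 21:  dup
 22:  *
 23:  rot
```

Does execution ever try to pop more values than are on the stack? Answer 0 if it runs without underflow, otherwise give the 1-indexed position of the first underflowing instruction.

0

11     : [11]
dup    : [11, 11]
*      : [121]
-1     : [121, -1]
negate : [121, 1]
negate : [121, -1]
over   : [121, -1, 121]
rot    : [-1, 121, 121]
/      : [-1, 1]
3      : [-1, 1, 3]
-      : [-1, -2]
-      : [1]
-8     : [1, -8]
drop   : [1]
negate : [-1]
2      : [-1, 2]
over   : [-1, 2, -1]
negate : [-1, 2, 1]
-7     : [-1, 2, 1, -7]
drop   : [-1, 2, 1]
dup    : [-1, 2, 1, 1]
*      : [-1, 2, 1]
rot    : [2, 1, -1]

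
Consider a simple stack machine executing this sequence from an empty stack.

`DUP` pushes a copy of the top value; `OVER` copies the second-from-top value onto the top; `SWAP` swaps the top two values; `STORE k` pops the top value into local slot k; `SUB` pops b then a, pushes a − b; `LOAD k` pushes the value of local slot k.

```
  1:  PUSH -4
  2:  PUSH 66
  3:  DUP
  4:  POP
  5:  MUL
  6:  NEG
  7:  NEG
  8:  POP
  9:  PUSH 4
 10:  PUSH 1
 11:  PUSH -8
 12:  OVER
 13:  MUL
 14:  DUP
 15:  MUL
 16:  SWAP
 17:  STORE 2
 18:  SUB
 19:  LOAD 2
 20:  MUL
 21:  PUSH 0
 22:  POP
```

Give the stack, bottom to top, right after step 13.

[4, 1, -8]

PUSH -4  -4
PUSH 66  -4 66
DUP      -4 66 66
POP      -4 66
MUL      -264
NEG      264
NEG      -264
POP      (empty)
PUSH 4   4
PUSH 1   4 1
PUSH -8  4 1 -8
OVER     4 1 -8 1
MUL      4 1 -8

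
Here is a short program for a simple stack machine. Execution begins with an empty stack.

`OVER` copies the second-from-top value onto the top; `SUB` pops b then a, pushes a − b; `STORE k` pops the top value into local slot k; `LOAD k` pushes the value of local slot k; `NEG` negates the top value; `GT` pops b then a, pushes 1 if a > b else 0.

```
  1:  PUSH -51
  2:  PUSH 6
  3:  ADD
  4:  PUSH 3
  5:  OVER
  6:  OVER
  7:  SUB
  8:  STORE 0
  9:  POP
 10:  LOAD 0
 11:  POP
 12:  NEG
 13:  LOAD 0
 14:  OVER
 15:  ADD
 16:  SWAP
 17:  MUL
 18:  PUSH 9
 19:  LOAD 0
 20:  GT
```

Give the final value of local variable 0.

PUSH -51 : -51
PUSH 6   : -51 6
ADD      : -45
PUSH 3   : -45 3
OVER     : -45 3 -45
OVER     : -45 3 -45 3
SUB      : -45 3 -48
STORE 0  : -45 3
POP      : -45
LOAD 0   : -45 -48
POP      : -45
NEG      : 45
LOAD 0   : 45 -48
OVER     : 45 -48 45
ADD      : 45 -3
SWAP     : -3 45
MUL      : -135
PUSH 9   : -135 9
LOAD 0   : -135 9 -48
GT       : -135 1

-48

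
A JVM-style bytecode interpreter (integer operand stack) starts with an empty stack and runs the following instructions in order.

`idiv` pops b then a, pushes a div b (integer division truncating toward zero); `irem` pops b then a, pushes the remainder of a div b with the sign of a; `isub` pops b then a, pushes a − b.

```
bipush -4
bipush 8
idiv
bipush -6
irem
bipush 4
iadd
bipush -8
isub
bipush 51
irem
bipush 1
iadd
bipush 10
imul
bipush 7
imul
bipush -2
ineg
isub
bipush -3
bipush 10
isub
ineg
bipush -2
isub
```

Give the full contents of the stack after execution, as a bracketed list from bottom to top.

[908, 15]

bipush -4 : -4
bipush 8  : -4 8
idiv      : 0
bipush -6 : 0 -6
irem      : 0
bipush 4  : 0 4
iadd      : 4
bipush -8 : 4 -8
isub      : 12
bipush 51 : 12 51
irem      : 12
bipush 1  : 12 1
iadd      : 13
bipush 10 : 13 10
imul      : 130
bipush 7  : 130 7
imul      : 910
bipush -2 : 910 -2
ineg      : 910 2
isub      : 908
bipush -3 : 908 -3
bipush 10 : 908 -3 10
isub      : 908 -13
ineg      : 908 13
bipush -2 : 908 13 -2
isub      : 908 15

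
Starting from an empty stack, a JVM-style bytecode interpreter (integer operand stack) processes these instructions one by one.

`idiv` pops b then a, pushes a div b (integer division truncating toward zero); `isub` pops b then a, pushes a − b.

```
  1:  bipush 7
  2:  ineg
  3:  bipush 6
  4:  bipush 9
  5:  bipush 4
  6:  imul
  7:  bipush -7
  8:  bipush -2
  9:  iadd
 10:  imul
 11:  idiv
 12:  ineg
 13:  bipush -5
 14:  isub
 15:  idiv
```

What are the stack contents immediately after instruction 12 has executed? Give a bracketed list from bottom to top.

bipush 7  : 7
ineg      : -7
bipush 6  : -7 6
bipush 9  : -7 6 9
bipush 4  : -7 6 9 4
imul      : -7 6 36
bipush -7 : -7 6 36 -7
bipush -2 : -7 6 36 -7 -2
iadd      : -7 6 36 -9
imul      : -7 6 -324
idiv      : -7 0
ineg      : -7 0

[-7, 0]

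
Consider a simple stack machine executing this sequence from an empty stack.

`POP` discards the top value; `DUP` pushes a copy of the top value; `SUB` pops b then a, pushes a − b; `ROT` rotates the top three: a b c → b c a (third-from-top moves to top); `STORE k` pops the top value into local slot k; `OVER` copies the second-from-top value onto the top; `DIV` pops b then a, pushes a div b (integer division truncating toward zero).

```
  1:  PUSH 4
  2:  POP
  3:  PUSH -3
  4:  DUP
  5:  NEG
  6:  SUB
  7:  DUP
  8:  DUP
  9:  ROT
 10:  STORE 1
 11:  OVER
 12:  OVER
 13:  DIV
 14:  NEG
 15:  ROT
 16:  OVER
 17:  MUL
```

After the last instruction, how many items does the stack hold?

3

PUSH 4  -> 4
POP     -> (empty)
PUSH -3 -> -3
DUP     -> -3 -3
NEG     -> -3 3
SUB     -> -6
DUP     -> -6 -6
DUP     -> -6 -6 -6
ROT     -> -6 -6 -6
STORE 1 -> -6 -6
OVER    -> -6 -6 -6
OVER    -> -6 -6 -6 -6
DIV     -> -6 -6 1
NEG     -> -6 -6 -1
ROT     -> -6 -1 -6
OVER    -> -6 -1 -6 -1
MUL     -> -6 -1 6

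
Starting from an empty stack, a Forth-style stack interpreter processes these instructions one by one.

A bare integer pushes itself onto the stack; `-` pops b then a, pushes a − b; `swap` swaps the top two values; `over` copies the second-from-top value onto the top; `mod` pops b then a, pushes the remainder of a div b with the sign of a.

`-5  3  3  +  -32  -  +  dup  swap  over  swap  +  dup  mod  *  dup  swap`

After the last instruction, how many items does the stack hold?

-5   : [-5]
3    : [-5, 3]
3    : [-5, 3, 3]
+    : [-5, 6]
-32  : [-5, 6, -32]
-    : [-5, 38]
+    : [33]
dup  : [33, 33]
swap : [33, 33]
over : [33, 33, 33]
swap : [33, 33, 33]
+    : [33, 66]
dup  : [33, 66, 66]
mod  : [33, 0]
*    : [0]
dup  : [0, 0]
swap : [0, 0]

2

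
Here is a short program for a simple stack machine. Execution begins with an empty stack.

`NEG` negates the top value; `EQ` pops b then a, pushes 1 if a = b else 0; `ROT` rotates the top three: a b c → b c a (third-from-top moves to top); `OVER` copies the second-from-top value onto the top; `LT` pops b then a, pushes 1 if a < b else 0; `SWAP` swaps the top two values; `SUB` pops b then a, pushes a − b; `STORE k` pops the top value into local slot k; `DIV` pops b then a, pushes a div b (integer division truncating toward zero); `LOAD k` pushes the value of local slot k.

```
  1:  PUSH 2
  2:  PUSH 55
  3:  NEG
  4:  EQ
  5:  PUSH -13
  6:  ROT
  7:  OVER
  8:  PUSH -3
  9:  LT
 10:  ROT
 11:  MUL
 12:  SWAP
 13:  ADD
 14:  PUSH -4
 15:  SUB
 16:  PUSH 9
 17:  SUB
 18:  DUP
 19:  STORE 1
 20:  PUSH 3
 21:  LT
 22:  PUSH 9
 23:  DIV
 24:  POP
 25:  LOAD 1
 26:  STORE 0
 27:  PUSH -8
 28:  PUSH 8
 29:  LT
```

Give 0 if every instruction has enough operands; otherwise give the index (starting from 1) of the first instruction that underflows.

6

PUSH 2    [2]
PUSH 55   [2, 55]
NEG       [2, -55]
EQ        [0]
PUSH -13  [0, -13]
ROT  — needs 3 operands, stack has 2 → underflow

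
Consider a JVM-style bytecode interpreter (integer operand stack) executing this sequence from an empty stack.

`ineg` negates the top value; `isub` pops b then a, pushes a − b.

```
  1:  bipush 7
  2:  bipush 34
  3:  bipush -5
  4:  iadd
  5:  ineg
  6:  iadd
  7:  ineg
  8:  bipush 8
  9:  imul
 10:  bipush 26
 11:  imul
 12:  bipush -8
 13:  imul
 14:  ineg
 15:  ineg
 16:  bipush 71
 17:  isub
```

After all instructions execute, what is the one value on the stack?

bipush 7   [7]
bipush 34  [7, 34]
bipush -5  [7, 34, -5]
iadd       [7, 29]
ineg       [7, -29]
iadd       [-22]
ineg       [22]
bipush 8   [22, 8]
imul       [176]
bipush 26  [176, 26]
imul       [4576]
bipush -8  [4576, -8]
imul       [-36608]
ineg       [36608]
ineg       [-36608]
bipush 71  [-36608, 71]
isub       [-36679]

-36679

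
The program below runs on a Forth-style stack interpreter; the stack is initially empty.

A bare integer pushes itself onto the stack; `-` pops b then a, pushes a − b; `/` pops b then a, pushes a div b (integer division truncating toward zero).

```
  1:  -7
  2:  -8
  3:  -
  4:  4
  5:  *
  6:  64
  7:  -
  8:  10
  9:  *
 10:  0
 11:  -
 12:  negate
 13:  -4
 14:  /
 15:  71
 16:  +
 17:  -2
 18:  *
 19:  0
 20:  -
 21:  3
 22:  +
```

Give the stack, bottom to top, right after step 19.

-7     → -7
-8     → -7 -8
-      → 1
4      → 1 4
*      → 4
64     → 4 64
-      → -60
10     → -60 10
*      → -600
0      → -600 0
-      → -600
negate → 600
-4     → 600 -4
/      → -150
71     → -150 71
+      → -79
-2     → -79 -2
*      → 158
0      → 158 0

[158, 0]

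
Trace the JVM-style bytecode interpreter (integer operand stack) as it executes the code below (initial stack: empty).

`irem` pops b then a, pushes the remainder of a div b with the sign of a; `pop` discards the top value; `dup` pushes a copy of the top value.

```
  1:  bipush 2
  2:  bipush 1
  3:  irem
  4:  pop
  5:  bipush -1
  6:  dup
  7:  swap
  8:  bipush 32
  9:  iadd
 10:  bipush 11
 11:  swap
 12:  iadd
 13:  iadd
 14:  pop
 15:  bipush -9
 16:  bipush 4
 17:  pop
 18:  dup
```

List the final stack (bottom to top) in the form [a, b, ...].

bipush 2  : [2]
bipush 1  : [2, 1]
irem      : [0]
pop       : []
bipush -1 : [-1]
dup       : [-1, -1]
swap      : [-1, -1]
bipush 32 : [-1, -1, 32]
iadd      : [-1, 31]
bipush 11 : [-1, 31, 11]
swap      : [-1, 11, 31]
iadd      : [-1, 42]
iadd      : [41]
pop       : []
bipush -9 : [-9]
bipush 4  : [-9, 4]
pop       : [-9]
dup       : [-9, -9]

[-9, -9]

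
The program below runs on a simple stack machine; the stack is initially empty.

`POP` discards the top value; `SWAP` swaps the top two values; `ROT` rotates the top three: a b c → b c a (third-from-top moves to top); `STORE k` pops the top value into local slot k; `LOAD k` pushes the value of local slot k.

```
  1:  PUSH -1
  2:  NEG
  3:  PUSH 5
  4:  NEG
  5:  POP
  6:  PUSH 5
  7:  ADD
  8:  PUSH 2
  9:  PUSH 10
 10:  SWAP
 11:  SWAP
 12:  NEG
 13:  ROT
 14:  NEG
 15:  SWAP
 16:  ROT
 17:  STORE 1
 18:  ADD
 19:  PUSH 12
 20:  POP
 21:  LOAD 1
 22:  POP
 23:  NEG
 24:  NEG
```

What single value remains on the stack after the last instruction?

PUSH -1 : [-1]
NEG     : [1]
PUSH 5  : [1, 5]
NEG     : [1, -5]
POP     : [1]
PUSH 5  : [1, 5]
ADD     : [6]
PUSH 2  : [6, 2]
PUSH 10 : [6, 2, 10]
SWAP    : [6, 10, 2]
SWAP    : [6, 2, 10]
NEG     : [6, 2, -10]
ROT     : [2, -10, 6]
NEG     : [2, -10, -6]
SWAP    : [2, -6, -10]
ROT     : [-6, -10, 2]
STORE 1 : [-6, -10]
ADD     : [-16]
PUSH 12 : [-16, 12]
POP     : [-16]
LOAD 1  : [-16, 2]
POP     : [-16]
NEG     : [16]
NEG     : [-16]

-16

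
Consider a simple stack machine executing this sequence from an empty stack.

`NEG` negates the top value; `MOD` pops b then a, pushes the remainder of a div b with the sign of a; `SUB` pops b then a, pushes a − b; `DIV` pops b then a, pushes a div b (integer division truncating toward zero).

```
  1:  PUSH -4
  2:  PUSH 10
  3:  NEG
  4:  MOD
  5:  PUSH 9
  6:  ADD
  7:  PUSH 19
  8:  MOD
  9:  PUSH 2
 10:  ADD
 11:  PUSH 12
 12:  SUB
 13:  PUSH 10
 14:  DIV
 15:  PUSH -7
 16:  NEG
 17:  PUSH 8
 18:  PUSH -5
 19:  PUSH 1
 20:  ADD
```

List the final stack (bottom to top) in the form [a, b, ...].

PUSH -4 : [-4]
PUSH 10 : [-4, 10]
NEG     : [-4, -10]
MOD     : [-4]
PUSH 9  : [-4, 9]
ADD     : [5]
PUSH 19 : [5, 19]
MOD     : [5]
PUSH 2  : [5, 2]
ADD     : [7]
PUSH 12 : [7, 12]
SUB     : [-5]
PUSH 10 : [-5, 10]
DIV     : [0]
PUSH -7 : [0, -7]
NEG     : [0, 7]
PUSH 8  : [0, 7, 8]
PUSH -5 : [0, 7, 8, -5]
PUSH 1  : [0, 7, 8, -5, 1]
ADD     : [0, 7, 8, -4]

[0, 7, 8, -4]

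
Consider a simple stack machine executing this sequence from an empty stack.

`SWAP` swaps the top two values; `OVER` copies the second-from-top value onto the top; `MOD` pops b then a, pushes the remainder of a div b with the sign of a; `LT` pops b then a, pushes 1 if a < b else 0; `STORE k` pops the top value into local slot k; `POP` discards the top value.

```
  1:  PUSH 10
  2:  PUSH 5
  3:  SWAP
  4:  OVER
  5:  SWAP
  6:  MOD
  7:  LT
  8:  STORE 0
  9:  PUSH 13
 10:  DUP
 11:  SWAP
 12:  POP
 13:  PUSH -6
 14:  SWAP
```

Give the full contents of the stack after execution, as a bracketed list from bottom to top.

PUSH 10 → 10
PUSH 5  → 10 5
SWAP    → 5 10
OVER    → 5 10 5
SWAP    → 5 5 10
MOD     → 5 5
LT      → 0
STORE 0 → (empty)
PUSH 13 → 13
DUP     → 13 13
SWAP    → 13 13
POP     → 13
PUSH -6 → 13 -6
SWAP    → -6 13

[-6, 13]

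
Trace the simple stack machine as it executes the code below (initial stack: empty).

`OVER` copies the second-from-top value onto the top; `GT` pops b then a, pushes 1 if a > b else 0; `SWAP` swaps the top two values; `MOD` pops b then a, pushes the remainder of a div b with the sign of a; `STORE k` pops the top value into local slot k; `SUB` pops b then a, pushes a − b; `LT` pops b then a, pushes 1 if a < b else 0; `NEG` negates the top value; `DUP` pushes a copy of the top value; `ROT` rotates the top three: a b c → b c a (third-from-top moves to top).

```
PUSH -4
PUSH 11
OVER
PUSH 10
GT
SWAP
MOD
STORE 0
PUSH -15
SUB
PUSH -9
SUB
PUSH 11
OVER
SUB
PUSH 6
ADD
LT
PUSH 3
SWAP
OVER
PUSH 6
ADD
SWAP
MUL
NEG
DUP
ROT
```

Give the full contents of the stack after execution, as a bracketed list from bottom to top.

PUSH -4  -> [-4]
PUSH 11  -> [-4, 11]
OVER     -> [-4, 11, -4]
PUSH 10  -> [-4, 11, -4, 10]
GT       -> [-4, 11, 0]
SWAP     -> [-4, 0, 11]
MOD      -> [-4, 0]
STORE 0  -> [-4]
PUSH -15 -> [-4, -15]
SUB      -> [11]
PUSH -9  -> [11, -9]
SUB      -> [20]
PUSH 11  -> [20, 11]
OVER     -> [20, 11, 20]
SUB      -> [20, -9]
PUSH 6   -> [20, -9, 6]
ADD      -> [20, -3]
LT       -> [0]
PUSH 3   -> [0, 3]
SWAP     -> [3, 0]
OVER     -> [3, 0, 3]
PUSH 6   -> [3, 0, 3, 6]
ADD      -> [3, 0, 9]
SWAP     -> [3, 9, 0]
MUL      -> [3, 0]
NEG      -> [3, 0]
DUP      -> [3, 0, 0]
ROT      -> [0, 0, 3]

[0, 0, 3]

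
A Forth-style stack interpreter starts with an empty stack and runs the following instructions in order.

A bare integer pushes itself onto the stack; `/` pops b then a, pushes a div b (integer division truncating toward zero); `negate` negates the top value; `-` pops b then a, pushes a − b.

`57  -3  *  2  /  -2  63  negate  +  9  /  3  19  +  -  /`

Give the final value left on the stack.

2

57     : 57
-3     : 57 -3
*      : -171
2      : -171 2
/      : -85
-2     : -85 -2
63     : -85 -2 63
negate : -85 -2 -63
+      : -85 -65
9      : -85 -65 9
/      : -85 -7
3      : -85 -7 3
19     : -85 -7 3 19
+      : -85 -7 22
-      : -85 -29
/      : 2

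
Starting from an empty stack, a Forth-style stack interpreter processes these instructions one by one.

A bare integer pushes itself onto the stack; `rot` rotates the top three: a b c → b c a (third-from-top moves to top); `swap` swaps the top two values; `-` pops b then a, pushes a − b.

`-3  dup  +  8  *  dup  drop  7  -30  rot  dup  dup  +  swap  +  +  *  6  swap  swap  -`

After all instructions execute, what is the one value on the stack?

-3   -> -3
dup  -> -3 -3
+    -> -6
8    -> -6 8
*    -> -48
dup  -> -48 -48
drop -> -48
7    -> -48 7
-30  -> -48 7 -30
rot  -> 7 -30 -48
dup  -> 7 -30 -48 -48
dup  -> 7 -30 -48 -48 -48
+    -> 7 -30 -48 -96
swap -> 7 -30 -96 -48
+    -> 7 -30 -144
+    -> 7 -174
*    -> -1218
6    -> -1218 6
swap -> 6 -1218
swap -> -1218 6
-    -> -1224

-1224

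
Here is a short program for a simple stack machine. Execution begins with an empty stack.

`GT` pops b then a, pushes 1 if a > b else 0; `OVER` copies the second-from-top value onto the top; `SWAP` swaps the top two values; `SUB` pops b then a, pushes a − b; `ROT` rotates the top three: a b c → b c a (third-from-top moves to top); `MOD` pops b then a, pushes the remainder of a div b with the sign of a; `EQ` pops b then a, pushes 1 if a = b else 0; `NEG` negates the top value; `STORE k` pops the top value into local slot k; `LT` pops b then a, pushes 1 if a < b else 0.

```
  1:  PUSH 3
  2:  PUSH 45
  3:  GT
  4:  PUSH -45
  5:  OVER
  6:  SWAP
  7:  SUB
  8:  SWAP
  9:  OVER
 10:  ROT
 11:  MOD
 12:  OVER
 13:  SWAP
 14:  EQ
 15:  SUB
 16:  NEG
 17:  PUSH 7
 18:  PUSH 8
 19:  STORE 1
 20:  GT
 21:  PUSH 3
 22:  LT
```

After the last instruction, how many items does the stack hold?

1

PUSH 3   -> [3]
PUSH 45  -> [3, 45]
GT       -> [0]
PUSH -45 -> [0, -45]
OVER     -> [0, -45, 0]
SWAP     -> [0, 0, -45]
SUB      -> [0, 45]
SWAP     -> [45, 0]
OVER     -> [45, 0, 45]
ROT      -> [0, 45, 45]
MOD      -> [0, 0]
OVER     -> [0, 0, 0]
SWAP     -> [0, 0, 0]
EQ       -> [0, 1]
SUB      -> [-1]
NEG      -> [1]
PUSH 7   -> [1, 7]
PUSH 8   -> [1, 7, 8]
STORE 1  -> [1, 7]
GT       -> [0]
PUSH 3   -> [0, 3]
LT       -> [1]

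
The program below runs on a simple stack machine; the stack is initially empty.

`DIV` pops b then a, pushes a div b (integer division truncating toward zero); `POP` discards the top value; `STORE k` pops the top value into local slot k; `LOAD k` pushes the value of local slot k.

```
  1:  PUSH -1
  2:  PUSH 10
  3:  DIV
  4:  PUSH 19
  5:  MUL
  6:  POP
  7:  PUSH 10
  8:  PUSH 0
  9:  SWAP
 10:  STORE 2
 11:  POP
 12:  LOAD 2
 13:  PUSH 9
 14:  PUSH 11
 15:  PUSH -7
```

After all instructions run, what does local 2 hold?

PUSH -1 : [-1]
PUSH 10 : [-1, 10]
DIV     : [0]
PUSH 19 : [0, 19]
MUL     : [0]
POP     : []
PUSH 10 : [10]
PUSH 0  : [10, 0]
SWAP    : [0, 10]
STORE 2 : [0]
POP     : []
LOAD 2  : [10]
PUSH 9  : [10, 9]
PUSH 11 : [10, 9, 11]
PUSH -7 : [10, 9, 11, -7]

10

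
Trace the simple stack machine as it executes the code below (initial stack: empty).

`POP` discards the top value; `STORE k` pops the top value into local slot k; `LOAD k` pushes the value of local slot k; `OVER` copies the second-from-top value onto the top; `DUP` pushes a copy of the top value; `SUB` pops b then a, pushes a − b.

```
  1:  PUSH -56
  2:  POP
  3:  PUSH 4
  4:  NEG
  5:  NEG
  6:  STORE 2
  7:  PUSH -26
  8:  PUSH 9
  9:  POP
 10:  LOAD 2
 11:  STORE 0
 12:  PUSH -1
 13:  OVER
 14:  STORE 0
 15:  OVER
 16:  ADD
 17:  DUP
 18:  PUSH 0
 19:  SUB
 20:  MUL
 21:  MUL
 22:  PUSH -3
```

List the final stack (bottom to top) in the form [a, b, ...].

PUSH -56  -56
POP       (empty)
PUSH 4    4
NEG       -4
NEG       4
STORE 2   (empty)
PUSH -26  -26
PUSH 9    -26 9
POP       -26
LOAD 2    -26 4
STORE 0   -26
PUSH -1   -26 -1
OVER      -26 -1 -26
STORE 0   -26 -1
OVER      -26 -1 -26
ADD       -26 -27
DUP       -26 -27 -27
PUSH 0    -26 -27 -27 0
SUB       -26 -27 -27
MUL       -26 729
MUL       -18954
PUSH -3   -18954 -3

[-18954, -3]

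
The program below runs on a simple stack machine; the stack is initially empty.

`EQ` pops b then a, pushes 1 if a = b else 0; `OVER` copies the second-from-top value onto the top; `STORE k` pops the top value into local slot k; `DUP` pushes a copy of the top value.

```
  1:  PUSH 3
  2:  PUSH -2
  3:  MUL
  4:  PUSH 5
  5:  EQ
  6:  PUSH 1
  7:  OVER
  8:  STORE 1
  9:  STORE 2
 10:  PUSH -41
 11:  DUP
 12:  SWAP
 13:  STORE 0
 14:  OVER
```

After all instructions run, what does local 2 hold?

1

PUSH 3    [3]
PUSH -2   [3, -2]
MUL       [-6]
PUSH 5    [-6, 5]
EQ        [0]
PUSH 1    [0, 1]
OVER      [0, 1, 0]
STORE 1   [0, 1]
STORE 2   [0]
PUSH -41  [0, -41]
DUP       [0, -41, -41]
SWAP      [0, -41, -41]
STORE 0   [0, -41]
OVER      [0, -41, 0]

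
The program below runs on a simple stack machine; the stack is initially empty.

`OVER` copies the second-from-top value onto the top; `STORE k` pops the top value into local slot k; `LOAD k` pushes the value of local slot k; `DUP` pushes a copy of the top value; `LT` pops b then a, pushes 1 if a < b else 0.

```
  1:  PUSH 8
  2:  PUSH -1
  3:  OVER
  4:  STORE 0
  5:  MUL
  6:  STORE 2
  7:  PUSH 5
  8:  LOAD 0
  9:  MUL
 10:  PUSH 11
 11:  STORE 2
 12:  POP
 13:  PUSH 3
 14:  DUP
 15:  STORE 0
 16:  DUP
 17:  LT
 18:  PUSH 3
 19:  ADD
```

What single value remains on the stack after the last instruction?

3

PUSH 8   [8]
PUSH -1  [8, -1]
OVER     [8, -1, 8]
STORE 0  [8, -1]
MUL      [-8]
STORE 2  []
PUSH 5   [5]
LOAD 0   [5, 8]
MUL      [40]
PUSH 11  [40, 11]
STORE 2  [40]
POP      []
PUSH 3   [3]
DUP      [3, 3]
STORE 0  [3]
DUP      [3, 3]
LT       [0]
PUSH 3   [0, 3]
ADD      [3]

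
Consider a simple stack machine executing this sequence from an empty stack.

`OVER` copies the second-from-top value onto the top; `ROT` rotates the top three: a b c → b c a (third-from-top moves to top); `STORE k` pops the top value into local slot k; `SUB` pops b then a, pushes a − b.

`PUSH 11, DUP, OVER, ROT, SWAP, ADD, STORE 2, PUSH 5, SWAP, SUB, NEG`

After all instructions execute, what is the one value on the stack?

6

PUSH 11 → [11]
DUP     → [11, 11]
OVER    → [11, 11, 11]
ROT     → [11, 11, 11]
SWAP    → [11, 11, 11]
ADD     → [11, 22]
STORE 2 → [11]
PUSH 5  → [11, 5]
SWAP    → [5, 11]
SUB     → [-6]
NEG     → [6]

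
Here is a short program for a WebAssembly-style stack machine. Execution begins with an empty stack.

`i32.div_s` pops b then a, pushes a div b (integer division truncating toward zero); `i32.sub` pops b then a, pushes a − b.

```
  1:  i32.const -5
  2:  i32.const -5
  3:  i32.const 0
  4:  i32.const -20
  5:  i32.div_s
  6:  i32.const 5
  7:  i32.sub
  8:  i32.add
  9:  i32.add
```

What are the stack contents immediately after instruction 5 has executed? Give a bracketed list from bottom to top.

[-5, -5, 0]

i32.const -5   -5
i32.const -5   -5 -5
i32.const 0    -5 -5 0
i32.const -20  -5 -5 0 -20
i32.div_s      -5 -5 0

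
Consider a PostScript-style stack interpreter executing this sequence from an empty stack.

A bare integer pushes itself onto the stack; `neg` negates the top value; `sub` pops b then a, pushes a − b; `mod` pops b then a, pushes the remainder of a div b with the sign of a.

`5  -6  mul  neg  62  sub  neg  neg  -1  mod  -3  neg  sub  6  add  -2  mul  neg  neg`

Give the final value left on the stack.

5   : [5]
-6  : [5, -6]
mul : [-30]
neg : [30]
62  : [30, 62]
sub : [-32]
neg : [32]
neg : [-32]
-1  : [-32, -1]
mod : [0]
-3  : [0, -3]
neg : [0, 3]
sub : [-3]
6   : [-3, 6]
add : [3]
-2  : [3, -2]
mul : [-6]
neg : [6]
neg : [-6]

-6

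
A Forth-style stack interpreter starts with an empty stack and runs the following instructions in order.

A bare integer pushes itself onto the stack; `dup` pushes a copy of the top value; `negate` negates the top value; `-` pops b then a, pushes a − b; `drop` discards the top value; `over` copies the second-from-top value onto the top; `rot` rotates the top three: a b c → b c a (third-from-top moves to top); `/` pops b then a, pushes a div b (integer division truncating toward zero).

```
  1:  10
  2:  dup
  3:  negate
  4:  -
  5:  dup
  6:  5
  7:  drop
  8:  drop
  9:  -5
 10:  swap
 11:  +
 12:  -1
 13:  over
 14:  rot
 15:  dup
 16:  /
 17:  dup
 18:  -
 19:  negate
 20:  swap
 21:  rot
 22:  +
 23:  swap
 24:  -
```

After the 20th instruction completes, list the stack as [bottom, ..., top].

10     : [10]
dup    : [10, 10]
negate : [10, -10]
-      : [20]
dup    : [20, 20]
5      : [20, 20, 5]
drop   : [20, 20]
drop   : [20]
-5     : [20, -5]
swap   : [-5, 20]
+      : [15]
-1     : [15, -1]
over   : [15, -1, 15]
rot    : [-1, 15, 15]
dup    : [-1, 15, 15, 15]
/      : [-1, 15, 1]
dup    : [-1, 15, 1, 1]
-      : [-1, 15, 0]
negate : [-1, 15, 0]
swap   : [-1, 0, 15]

[-1, 0, 15]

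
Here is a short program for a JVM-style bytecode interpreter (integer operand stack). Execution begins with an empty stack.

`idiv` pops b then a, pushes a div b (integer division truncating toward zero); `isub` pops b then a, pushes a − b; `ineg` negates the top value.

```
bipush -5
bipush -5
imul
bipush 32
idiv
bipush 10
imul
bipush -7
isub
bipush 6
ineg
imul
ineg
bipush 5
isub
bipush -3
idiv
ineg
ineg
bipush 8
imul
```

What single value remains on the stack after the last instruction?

-96

bipush -5  -5
bipush -5  -5 -5
imul       25
bipush 32  25 32
idiv       0
bipush 10  0 10
imul       0
bipush -7  0 -7
isub       7
bipush 6   7 6
ineg       7 -6
imul       -42
ineg       42
bipush 5   42 5
isub       37
bipush -3  37 -3
idiv       -12
ineg       12
ineg       -12
bipush 8   -12 8
imul       -96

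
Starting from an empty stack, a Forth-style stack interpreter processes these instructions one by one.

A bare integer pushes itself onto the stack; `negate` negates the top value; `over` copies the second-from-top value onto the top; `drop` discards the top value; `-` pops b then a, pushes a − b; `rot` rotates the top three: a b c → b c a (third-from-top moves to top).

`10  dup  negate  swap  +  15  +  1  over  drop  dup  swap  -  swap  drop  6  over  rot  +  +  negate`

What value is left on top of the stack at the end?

-6

10     -> 10
dup    -> 10 10
negate -> 10 -10
swap   -> -10 10
+      -> 0
15     -> 0 15
+      -> 15
1      -> 15 1
over   -> 15 1 15
drop   -> 15 1
dup    -> 15 1 1
swap   -> 15 1 1
-      -> 15 0
swap   -> 0 15
drop   -> 0
6      -> 0 6
over   -> 0 6 0
rot    -> 6 0 0
+      -> 6 0
+      -> 6
negate -> -6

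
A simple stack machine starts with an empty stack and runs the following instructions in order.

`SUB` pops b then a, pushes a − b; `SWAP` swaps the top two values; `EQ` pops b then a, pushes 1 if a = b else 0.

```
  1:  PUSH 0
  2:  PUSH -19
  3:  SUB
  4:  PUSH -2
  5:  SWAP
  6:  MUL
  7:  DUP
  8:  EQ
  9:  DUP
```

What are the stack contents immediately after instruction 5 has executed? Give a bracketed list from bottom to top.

PUSH 0   : 0
PUSH -19 : 0 -19
SUB      : 19
PUSH -2  : 19 -2
SWAP     : -2 19

[-2, 19]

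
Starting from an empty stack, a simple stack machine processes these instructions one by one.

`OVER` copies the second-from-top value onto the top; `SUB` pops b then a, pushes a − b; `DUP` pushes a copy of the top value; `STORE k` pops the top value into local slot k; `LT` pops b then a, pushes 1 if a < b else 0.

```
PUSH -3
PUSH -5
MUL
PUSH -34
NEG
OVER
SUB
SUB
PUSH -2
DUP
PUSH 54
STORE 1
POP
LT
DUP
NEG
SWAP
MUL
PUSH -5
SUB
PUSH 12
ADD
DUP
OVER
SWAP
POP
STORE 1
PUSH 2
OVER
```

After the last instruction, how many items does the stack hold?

PUSH -3  : [-3]
PUSH -5  : [-3, -5]
MUL      : [15]
PUSH -34 : [15, -34]
NEG      : [15, 34]
OVER     : [15, 34, 15]
SUB      : [15, 19]
SUB      : [-4]
PUSH -2  : [-4, -2]
DUP      : [-4, -2, -2]
PUSH 54  : [-4, -2, -2, 54]
STORE 1  : [-4, -2, -2]
POP      : [-4, -2]
LT       : [1]
DUP      : [1, 1]
NEG      : [1, -1]
SWAP     : [-1, 1]
MUL      : [-1]
PUSH -5  : [-1, -5]
SUB      : [4]
PUSH 12  : [4, 12]
ADD      : [16]
DUP      : [16, 16]
OVER     : [16, 16, 16]
SWAP     : [16, 16, 16]
POP      : [16, 16]
STORE 1  : [16]
PUSH 2   : [16, 2]
OVER     : [16, 2, 16]

3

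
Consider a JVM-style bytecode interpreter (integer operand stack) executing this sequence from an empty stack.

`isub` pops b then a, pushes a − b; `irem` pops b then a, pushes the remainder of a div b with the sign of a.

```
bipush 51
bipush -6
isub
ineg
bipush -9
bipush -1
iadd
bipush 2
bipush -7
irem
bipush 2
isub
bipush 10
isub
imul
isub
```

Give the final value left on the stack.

bipush 51  [51]
bipush -6  [51, -6]
isub       [57]
ineg       [-57]
bipush -9  [-57, -9]
bipush -1  [-57, -9, -1]
iadd       [-57, -10]
bipush 2   [-57, -10, 2]
bipush -7  [-57, -10, 2, -7]
irem       [-57, -10, 2]
bipush 2   [-57, -10, 2, 2]
isub       [-57, -10, 0]
bipush 10  [-57, -10, 0, 10]
isub       [-57, -10, -10]
imul       [-57, 100]
isub       [-157]

-157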